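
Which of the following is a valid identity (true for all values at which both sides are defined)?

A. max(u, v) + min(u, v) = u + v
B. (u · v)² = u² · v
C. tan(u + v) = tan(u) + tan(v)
A

A: holds — e.g. at (1, 1), both sides equal 2.
B: fails at (1, 5) — LHS = 25, RHS = 5.
C: fails at (2, 3) — LHS = tan(5) ≈ -3.381, RHS = tan(2) + tan(3) ≈ -2.328.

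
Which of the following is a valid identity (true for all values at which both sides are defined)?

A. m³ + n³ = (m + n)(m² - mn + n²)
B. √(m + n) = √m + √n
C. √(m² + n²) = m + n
A: holds — e.g. at (6, 7), both sides equal 559.
B: fails at (1, 2) — LHS = √(3) ≈ 1.732, RHS = 1 + √(2) ≈ 2.414.
C: fails at (4, 5) — LHS = √(41) ≈ 6.403, RHS = 9.

Answer: A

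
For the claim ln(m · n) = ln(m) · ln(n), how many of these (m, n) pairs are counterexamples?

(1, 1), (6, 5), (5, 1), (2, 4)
3

Testing each pair:
(1, 1): LHS = 0, RHS = 0 → satisfies claim
(6, 5): LHS = ln(30) ≈ 3.401, RHS = ln(5)·ln(6) ≈ 2.884 → counterexample
(5, 1): LHS = ln(5) ≈ 1.609, RHS = 0 → counterexample
(2, 4): LHS = ln(8) ≈ 2.079, RHS = ln(2)·ln(4) ≈ 0.9609 → counterexample

That makes 3 counterexamples.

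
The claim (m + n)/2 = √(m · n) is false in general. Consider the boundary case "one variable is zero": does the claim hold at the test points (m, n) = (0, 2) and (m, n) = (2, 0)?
No, fails at both test points

At (0, 2): LHS = 1 ≠ RHS = 0
At (2, 0): LHS = 1 ≠ RHS = 0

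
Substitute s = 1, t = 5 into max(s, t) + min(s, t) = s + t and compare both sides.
LHS = max(1, 5) + min(1, 5) = 6
RHS = 1 + 5 = 6

LHS = RHS: the two sides agree.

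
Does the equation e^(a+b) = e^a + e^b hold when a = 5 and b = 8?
Substituting a = 5, b = 8:

LHS = e^(5+8) = e^13 ≈ 442413.4
RHS = e^5 + e^8 ≈ 3129

LHS ≠ RHS, so the equation does not hold at this point.

Answer: Fails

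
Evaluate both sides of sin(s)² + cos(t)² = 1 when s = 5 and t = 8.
LHS = sin(5)² + cos(8)² ≈ 0.9407
RHS = 1

LHS ≠ RHS (they differ by about 0.05929), so the equation does not hold here.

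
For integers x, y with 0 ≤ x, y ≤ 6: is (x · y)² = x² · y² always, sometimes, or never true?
The identity holds for every pair in the range. For instance at (x, y) = (3, 1): both sides equal 9.

Answer: Always true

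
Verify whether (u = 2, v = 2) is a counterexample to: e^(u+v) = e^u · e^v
Substituting u = 2, v = 2:
LHS = e^(2+2) = e^4 ≈ 54.6
RHS = e^2 · e^2 = e^4 ≈ 54.6

The sides agree, so this pair does not disprove the claim.

Answer: No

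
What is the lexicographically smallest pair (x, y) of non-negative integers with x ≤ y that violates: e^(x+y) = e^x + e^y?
(x, y) = (0, 0)

Substituting (0, 0) into the claim:
LHS = e^(0+0) = 1
RHS = e^0 + e^0 = 2

Since LHS ≠ RHS, this pair disproves the claim, and no lexicographically smaller pair (x ≤ y, non-negative integers) does.

For instance (3, 7) is also a counterexample (LHS = e^10 ≈ 22026.5, RHS = e^3 + e^7 ≈ 1117), but it's lexicographically larger.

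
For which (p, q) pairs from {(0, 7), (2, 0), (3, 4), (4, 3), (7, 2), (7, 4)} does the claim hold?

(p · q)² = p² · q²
All pairs

Testing each pair:
(0, 7): LHS = 0, RHS = 0 → holds
(2, 0): LHS = 0, RHS = 0 → holds
(3, 4): LHS = 144, RHS = 144 → holds
(4, 3): LHS = 144, RHS = 144 → holds
(7, 2): LHS = 196, RHS = 196 → holds
(7, 4): LHS = 784, RHS = 784 → holds

Every pair satisfies the claim.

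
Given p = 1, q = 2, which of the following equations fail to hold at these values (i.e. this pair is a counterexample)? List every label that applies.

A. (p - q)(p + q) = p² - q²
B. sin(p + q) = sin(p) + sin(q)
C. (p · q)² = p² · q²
Evaluating each claim at the given values:
A. LHS = -3, RHS = -3 → holds here (LHS = RHS)
B. LHS = sin(3) ≈ 0.1411, RHS = sin(1) + sin(2) ≈ 1.751 → fails here (LHS ≠ RHS)
C. LHS = 4, RHS = 4 → holds here (LHS = RHS)

Answer: B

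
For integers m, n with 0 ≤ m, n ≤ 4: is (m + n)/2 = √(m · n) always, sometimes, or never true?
It holds at (m, n) = (3, 3) (both sides equal 3), but fails at (m, n) = (4, 1) (LHS = 5/2, RHS = 2).

Answer: Sometimes true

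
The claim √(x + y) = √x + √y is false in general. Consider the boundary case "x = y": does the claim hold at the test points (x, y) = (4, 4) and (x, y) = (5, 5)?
No, fails at both test points

At (4, 4): LHS = 2·√(2) ≈ 2.828 ≠ RHS = 4
At (5, 5): LHS = √(10) ≈ 3.162 ≠ RHS = 2·√(5) ≈ 4.472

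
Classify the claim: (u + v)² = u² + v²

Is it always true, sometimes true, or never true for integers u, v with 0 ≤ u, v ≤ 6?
Sometimes true

It holds at (u, v) = (4, 0) (both sides equal 16), but fails at (u, v) = (3, 3) (LHS = 36, RHS = 18).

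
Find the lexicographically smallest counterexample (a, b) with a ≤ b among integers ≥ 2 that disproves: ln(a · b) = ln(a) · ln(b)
(a, b) = (2, 2)

Substituting (2, 2) into the claim:
LHS = ln(2 · 2) = ln(4) ≈ 1.386
RHS = ln(2) · ln(2) = ln(2)² ≈ 0.4805

Since LHS ≠ RHS, this pair disproves the claim, and no lexicographically smaller pair (a ≤ b, integers ≥ 2) does.

For instance (2, 6) is also a counterexample (LHS = ln(12) ≈ 2.485, RHS = ln(2)·ln(6) ≈ 1.242), but it's lexicographically larger.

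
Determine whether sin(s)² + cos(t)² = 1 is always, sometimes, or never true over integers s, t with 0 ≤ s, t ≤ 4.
It holds at (s, t) = (0, 0) (both sides equal 1), but fails at (s, t) = (4, 0) (LHS = sin(4)² + 1 ≈ 1.573, RHS = 1).

Answer: Sometimes true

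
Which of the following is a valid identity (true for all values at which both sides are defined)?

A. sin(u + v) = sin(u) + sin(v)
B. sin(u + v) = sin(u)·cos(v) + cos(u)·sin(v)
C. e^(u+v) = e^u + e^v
A: fails at (1, 1) — LHS = sin(2) ≈ 0.9093, RHS = 2·sin(1) ≈ 1.683.
B: holds — e.g. at (4, 4), both sides equal sin(8) ≈ 0.9894.
C: fails at (3, 7) — LHS = e^10 ≈ 22026.5, RHS = e^3 + e^7 ≈ 1117.

Answer: B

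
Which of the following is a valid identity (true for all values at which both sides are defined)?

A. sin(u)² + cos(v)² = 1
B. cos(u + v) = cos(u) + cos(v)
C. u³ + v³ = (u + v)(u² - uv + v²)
C

A: fails at (2, 7) — LHS = cos(7)² + sin(2)² ≈ 1.395, RHS = 1.
B: fails at (3, 3) — LHS = cos(6) ≈ 0.9602, RHS = 2·cos(3) ≈ -1.98.
C: holds — e.g. at (3, 7), both sides equal 370.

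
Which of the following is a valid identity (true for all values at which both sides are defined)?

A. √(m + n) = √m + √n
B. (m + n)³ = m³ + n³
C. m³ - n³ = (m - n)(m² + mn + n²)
C

A: fails at (3, 7) — LHS = √(10) ≈ 3.162, RHS = √(3) + √(7) ≈ 4.378.
B: fails at (2, 5) — LHS = 343, RHS = 133.
C: holds — e.g. at (2, 2), both sides equal 0.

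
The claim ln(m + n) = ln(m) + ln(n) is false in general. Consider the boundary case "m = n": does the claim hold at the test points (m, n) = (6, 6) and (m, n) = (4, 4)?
No, fails at both test points

At (6, 6): LHS = ln(12) ≈ 2.485 ≠ RHS = 2·ln(6) ≈ 3.584
At (4, 4): LHS = ln(8) ≈ 2.079 ≠ RHS = 2·ln(4) ≈ 2.773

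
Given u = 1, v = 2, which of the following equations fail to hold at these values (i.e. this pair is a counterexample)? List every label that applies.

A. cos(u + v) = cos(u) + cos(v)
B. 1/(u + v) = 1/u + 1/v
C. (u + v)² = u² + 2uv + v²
Evaluating each claim at the given values:
A. LHS = cos(3) ≈ -0.99, RHS = cos(2) + cos(1) ≈ 0.1242 → fails here (LHS ≠ RHS)
B. LHS = 1/3, RHS = 3/2 → fails here (LHS ≠ RHS)
C. LHS = 9, RHS = 9 → holds here (LHS = RHS)

Answer: A, B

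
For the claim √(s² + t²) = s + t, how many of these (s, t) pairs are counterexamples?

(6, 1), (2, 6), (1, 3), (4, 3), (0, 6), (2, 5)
Testing each pair:
(6, 1): LHS = √(37) ≈ 6.083, RHS = 7 → counterexample
(2, 6): LHS = 2·√(10) ≈ 6.325, RHS = 8 → counterexample
(1, 3): LHS = √(10) ≈ 3.162, RHS = 4 → counterexample
(4, 3): LHS = 5, RHS = 7 → counterexample
(0, 6): LHS = 6, RHS = 6 → satisfies claim
(2, 5): LHS = √(29) ≈ 5.385, RHS = 7 → counterexample

That makes 5 counterexamples.

Answer: 5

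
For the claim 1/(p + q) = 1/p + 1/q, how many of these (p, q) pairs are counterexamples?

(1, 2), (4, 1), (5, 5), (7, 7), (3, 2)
Testing each pair:
(1, 2): LHS = 1/3, RHS = 3/2 → counterexample
(4, 1): LHS = 1/5, RHS = 5/4 → counterexample
(5, 5): LHS = 1/10, RHS = 2/5 → counterexample
(7, 7): LHS = 1/14, RHS = 2/7 → counterexample
(3, 2): LHS = 1/5, RHS = 5/6 → counterexample

That makes 5 counterexamples.

Answer: 5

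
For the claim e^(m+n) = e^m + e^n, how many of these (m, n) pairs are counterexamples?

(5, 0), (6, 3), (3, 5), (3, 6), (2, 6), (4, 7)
Testing each pair:
(5, 0): LHS = e^5 ≈ 148.4, RHS = 1 + e^5 ≈ 149.4 → counterexample
(6, 3): LHS = e^9 ≈ 8103, RHS = e^3 + e^6 ≈ 423.5 → counterexample
(3, 5): LHS = e^8 ≈ 2981, RHS = e^3 + e^5 ≈ 168.5 → counterexample
(3, 6): LHS = e^9 ≈ 8103, RHS = e^3 + e^6 ≈ 423.5 → counterexample
(2, 6): LHS = e^8 ≈ 2981, RHS = e^2 + e^6 ≈ 410.8 → counterexample
(4, 7): LHS = e^11 ≈ 59874.1, RHS = e^4 + e^7 ≈ 1151 → counterexample

That makes 6 counterexamples.

Answer: 6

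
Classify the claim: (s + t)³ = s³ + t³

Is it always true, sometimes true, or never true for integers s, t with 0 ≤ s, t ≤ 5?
It holds at (s, t) = (0, 1) (both sides equal 1), but fails at (s, t) = (4, 2) (LHS = 216, RHS = 72).

Answer: Sometimes true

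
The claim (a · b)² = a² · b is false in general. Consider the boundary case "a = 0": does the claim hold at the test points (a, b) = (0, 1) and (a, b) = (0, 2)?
At (0, 1): LHS = 0, RHS = 0 → equal
At (0, 2): LHS = 0, RHS = 0 → equal

So the claim does hold at both of these boundary points, even though it is not an identity.

Answer: Yes, holds at both test points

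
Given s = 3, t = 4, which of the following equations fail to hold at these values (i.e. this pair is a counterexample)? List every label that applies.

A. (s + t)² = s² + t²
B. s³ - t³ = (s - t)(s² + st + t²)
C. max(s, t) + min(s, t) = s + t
Evaluating each claim at the given values:
A. LHS = 49, RHS = 25 → fails here (LHS ≠ RHS)
B. LHS = -37, RHS = -37 → holds here (LHS = RHS)
C. LHS = 7, RHS = 7 → holds here (LHS = RHS)

Answer: A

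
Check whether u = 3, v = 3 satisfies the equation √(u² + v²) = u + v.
Substituting u = 3, v = 3:

LHS = √(3² + 3²) = 3·√(2) ≈ 4.243
RHS = 3 + 3 = 6

LHS ≠ RHS, so the equation does not hold at this point.

Answer: Fails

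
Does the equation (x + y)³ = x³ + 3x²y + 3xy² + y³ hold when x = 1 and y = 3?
Holds

Substituting x = 1, y = 3:

LHS = (1 + 3)³ = 64
RHS = 1³ + 3·1²·3 + 3·1·3² + 3³ = 64

LHS = RHS, so the equation holds at this point.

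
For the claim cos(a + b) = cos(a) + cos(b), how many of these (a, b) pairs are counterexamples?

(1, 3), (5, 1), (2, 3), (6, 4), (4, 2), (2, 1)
6

Testing each pair:
(1, 3): LHS = cos(4) ≈ -0.6536, RHS = cos(3) + cos(1) ≈ -0.4497 → counterexample
(5, 1): LHS = cos(6) ≈ 0.9602, RHS = cos(5) + cos(1) ≈ 0.824 → counterexample
(2, 3): LHS = cos(5) ≈ 0.2837, RHS = cos(3) + cos(2) ≈ -1.406 → counterexample
(6, 4): LHS = cos(10) ≈ -0.8391, RHS = cos(4) + cos(6) ≈ 0.3065 → counterexample
(4, 2): LHS = cos(6) ≈ 0.9602, RHS = cos(4) + cos(2) ≈ -1.07 → counterexample
(2, 1): LHS = cos(3) ≈ -0.99, RHS = cos(2) + cos(1) ≈ 0.1242 → counterexample

That makes 6 counterexamples.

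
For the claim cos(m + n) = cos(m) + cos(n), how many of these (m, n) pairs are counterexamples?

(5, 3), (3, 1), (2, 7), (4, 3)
Testing each pair:
(5, 3): LHS = cos(8) ≈ -0.1455, RHS = cos(3) + cos(5) ≈ -0.7063 → counterexample
(3, 1): LHS = cos(4) ≈ -0.6536, RHS = cos(3) + cos(1) ≈ -0.4497 → counterexample
(2, 7): LHS = cos(9) ≈ -0.9111, RHS = cos(2) + cos(7) ≈ 0.3378 → counterexample
(4, 3): LHS = cos(7) ≈ 0.7539, RHS = cos(3) + cos(4) ≈ -1.644 → counterexample

That makes 4 counterexamples.

Answer: 4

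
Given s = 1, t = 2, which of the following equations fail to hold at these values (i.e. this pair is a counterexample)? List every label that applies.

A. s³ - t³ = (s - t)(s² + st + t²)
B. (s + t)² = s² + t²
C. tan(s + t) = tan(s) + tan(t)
Evaluating each claim at the given values:
A. LHS = -7, RHS = -7 → holds here (LHS = RHS)
B. LHS = 9, RHS = 5 → fails here (LHS ≠ RHS)
C. LHS = tan(3) ≈ -0.1425, RHS = tan(2) + tan(1) ≈ -0.6276 → fails here (LHS ≠ RHS)

Answer: B, C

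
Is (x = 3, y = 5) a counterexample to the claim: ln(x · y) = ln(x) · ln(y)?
Yes

Substituting x = 3, y = 5:
LHS = ln(3 · 5) = ln(15) ≈ 2.708
RHS = ln(3) · ln(5) ≈ 1.768

Since LHS ≠ RHS, this pair disproves the claim.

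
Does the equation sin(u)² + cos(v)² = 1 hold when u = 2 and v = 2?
Holds

Substituting u = 2, v = 2:

LHS = sin(2)² + cos(2)² = 1
RHS = 1

LHS = RHS, so the equation holds at this point.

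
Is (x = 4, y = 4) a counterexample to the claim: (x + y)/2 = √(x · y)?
Substituting x = 4, y = 4:
LHS = (4 + 4)/2 = 4
RHS = √(4 · 4) = 4

The sides agree, so this pair does not disprove the claim.

Answer: No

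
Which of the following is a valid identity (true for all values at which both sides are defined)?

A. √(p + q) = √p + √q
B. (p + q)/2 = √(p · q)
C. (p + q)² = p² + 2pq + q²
C

A: fails at (5, 5) — LHS = √(10) ≈ 3.162, RHS = 2·√(5) ≈ 4.472.
B: fails at (3, 4) — LHS = 7/2, RHS = 2·√(3) ≈ 3.464.
C: holds — e.g. at (3, 7), both sides equal 100.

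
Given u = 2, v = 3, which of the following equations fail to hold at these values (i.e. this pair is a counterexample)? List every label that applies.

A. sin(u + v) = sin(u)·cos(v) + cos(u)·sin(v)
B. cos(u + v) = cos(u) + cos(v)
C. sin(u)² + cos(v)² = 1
Evaluating each claim at the given values:
A. LHS = sin(5) ≈ -0.9589, RHS = sin(2)·cos(3) + sin(3)·cos(2) ≈ -0.9589 → holds here (LHS = RHS)
B. LHS = cos(5) ≈ 0.2837, RHS = cos(3) + cos(2) ≈ -1.406 → fails here (LHS ≠ RHS)
C. LHS = sin(2)² + cos(3)² ≈ 1.807, RHS = 1 → fails here (LHS ≠ RHS)

Answer: B, C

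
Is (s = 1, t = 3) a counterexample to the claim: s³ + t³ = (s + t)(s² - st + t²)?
No

Substituting s = 1, t = 3:
LHS = 1³ + 3³ = 28
RHS = (1 + 3)(1² - 1·3 + 3²) = 28

The sides agree, so this pair does not disprove the claim.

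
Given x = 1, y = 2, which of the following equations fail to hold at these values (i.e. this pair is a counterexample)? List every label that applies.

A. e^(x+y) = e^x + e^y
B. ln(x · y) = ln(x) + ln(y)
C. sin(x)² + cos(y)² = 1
A, C

Evaluating each claim at the given values:
A. LHS = e^3 ≈ 20.09, RHS = e + e^2 ≈ 10.11 → fails here (LHS ≠ RHS)
B. LHS = ln(2) ≈ 0.6931, RHS = ln(2) ≈ 0.6931 → holds here (LHS = RHS)
C. LHS = cos(2)² + sin(1)² ≈ 0.8813, RHS = 1 → fails here (LHS ≠ RHS)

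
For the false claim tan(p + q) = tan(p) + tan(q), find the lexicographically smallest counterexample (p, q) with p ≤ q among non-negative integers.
(p, q) = (1, 1)

At (0, 1): both sides equal tan(1) ≈ 1.557, so it holds there.
At (0, 7): both sides equal tan(7) ≈ 0.8714, so it holds there.

Substituting (1, 1) into the claim:
LHS = tan(1 + 1) = tan(2) ≈ -2.185
RHS = tan(1) + tan(1) = 2·tan(1) ≈ 3.115

Since LHS ≠ RHS, this pair disproves the claim, and no lexicographically smaller pair (p ≤ q, non-negative integers) does.

For instance (1, 5) is also a counterexample (LHS = tan(6) ≈ -0.291, RHS = tan(5) + tan(1) ≈ -1.823), but it's lexicographically larger.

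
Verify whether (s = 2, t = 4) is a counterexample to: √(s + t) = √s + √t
Substituting s = 2, t = 4:
LHS = √(2 + 4) = √(6) ≈ 2.449
RHS = √2 + √4 = √(2) + 2 ≈ 3.414

Since LHS ≠ RHS, this pair disproves the claim.

Answer: Yes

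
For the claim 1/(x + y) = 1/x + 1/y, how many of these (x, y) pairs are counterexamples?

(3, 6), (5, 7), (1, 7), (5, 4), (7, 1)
5

Testing each pair:
(3, 6): LHS = 1/9, RHS = 1/2 → counterexample
(5, 7): LHS = 1/12, RHS = 12/35 → counterexample
(1, 7): LHS = 1/8, RHS = 8/7 → counterexample
(5, 4): LHS = 1/9, RHS = 9/20 → counterexample
(7, 1): LHS = 1/8, RHS = 8/7 → counterexample

That makes 5 counterexamples.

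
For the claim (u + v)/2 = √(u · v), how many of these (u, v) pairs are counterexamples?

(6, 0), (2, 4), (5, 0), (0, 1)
Testing each pair:
(6, 0): LHS = 3, RHS = 0 → counterexample
(2, 4): LHS = 3, RHS = 2·√(2) ≈ 2.828 → counterexample
(5, 0): LHS = 5/2, RHS = 0 → counterexample
(0, 1): LHS = 1/2, RHS = 0 → counterexample

That makes 4 counterexamples.

Answer: 4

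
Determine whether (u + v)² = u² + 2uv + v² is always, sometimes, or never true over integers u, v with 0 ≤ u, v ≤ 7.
Always true

The identity holds for every pair in the range. For instance at (u, v) = (0, 2): both sides equal 4.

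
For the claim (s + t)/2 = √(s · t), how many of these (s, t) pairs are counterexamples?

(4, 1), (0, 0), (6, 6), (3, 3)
1

Testing each pair:
(4, 1): LHS = 5/2, RHS = 2 → counterexample
(0, 0): LHS = 0, RHS = 0 → satisfies claim
(6, 6): LHS = 6, RHS = 6 → satisfies claim
(3, 3): LHS = 3, RHS = 3 → satisfies claim

That makes 1 counterexample.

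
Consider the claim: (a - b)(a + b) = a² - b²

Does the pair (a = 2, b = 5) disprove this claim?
Substituting a = 2, b = 5:
LHS = (2 - 5)(2 + 5) = -21
RHS = 2² - 5² = -21

The sides agree, so this pair does not disprove the claim.

Answer: No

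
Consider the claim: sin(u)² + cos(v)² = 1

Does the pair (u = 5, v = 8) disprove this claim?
Yes

Substituting u = 5, v = 8:
LHS = sin(5)² + cos(8)² ≈ 0.9407
RHS = 1

Since LHS ≠ RHS, this pair disproves the claim.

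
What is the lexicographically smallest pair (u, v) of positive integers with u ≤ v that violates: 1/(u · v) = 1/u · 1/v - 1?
Substituting (1, 1) into the claim:
LHS = 1/(1 · 1) = 1
RHS = 1/1 · 1/1 - 1 = 0

Since LHS ≠ RHS, this pair disproves the claim, and no lexicographically smaller pair (u ≤ v, positive integers) does.

For instance (8, 8) is also a counterexample (LHS = 1/64, RHS = -63/64), but it's lexicographically larger.

Answer: (u, v) = (1, 1)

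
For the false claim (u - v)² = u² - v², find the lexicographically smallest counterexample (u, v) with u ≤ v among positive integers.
(u, v) = (1, 2)

Substituting (1, 2) into the claim:
LHS = (1 - 2)² = 1
RHS = 1² - 2² = -3

Since LHS ≠ RHS, this pair disproves the claim, and no lexicographically smaller pair (u ≤ v, positive integers) does.

For instance (2, 7) is also a counterexample (LHS = 25, RHS = -45), but it's lexicographically larger.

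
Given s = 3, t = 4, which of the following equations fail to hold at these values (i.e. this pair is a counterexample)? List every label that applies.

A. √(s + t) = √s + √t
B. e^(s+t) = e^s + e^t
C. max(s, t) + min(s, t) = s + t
Evaluating each claim at the given values:
A. LHS = √(7) ≈ 2.646, RHS = √(3) + 2 ≈ 3.732 → fails here (LHS ≠ RHS)
B. LHS = e^7 ≈ 1097, RHS = e^3 + e^4 ≈ 74.68 → fails here (LHS ≠ RHS)
C. LHS = 7, RHS = 7 → holds here (LHS = RHS)

Answer: A, B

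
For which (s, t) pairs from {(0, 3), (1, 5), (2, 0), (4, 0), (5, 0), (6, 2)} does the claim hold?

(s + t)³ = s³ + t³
(0, 3), (2, 0), (4, 0), (5, 0)

Testing each pair:
(0, 3): LHS = 27, RHS = 27 → holds
(1, 5): LHS = 216, RHS = 126 → fails
(2, 0): LHS = 8, RHS = 8 → holds
(4, 0): LHS = 64, RHS = 64 → holds
(5, 0): LHS = 125, RHS = 125 → holds
(6, 2): LHS = 512, RHS = 224 → fails

4 of 6 pairs satisfy the claim.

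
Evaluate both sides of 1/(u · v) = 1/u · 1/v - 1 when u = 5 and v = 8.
LHS = 1/(5 · 8) = 1/40
RHS = 1/5 · 1/8 - 1 = -39/40

LHS ≠ RHS, so the equation does not hold here.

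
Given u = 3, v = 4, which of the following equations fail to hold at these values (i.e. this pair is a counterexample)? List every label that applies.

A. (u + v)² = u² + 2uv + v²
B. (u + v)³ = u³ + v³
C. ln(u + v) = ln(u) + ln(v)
Evaluating each claim at the given values:
A. LHS = 49, RHS = 49 → holds here (LHS = RHS)
B. LHS = 343, RHS = 91 → fails here (LHS ≠ RHS)
C. LHS = ln(7) ≈ 1.946, RHS = ln(3) + ln(4) ≈ 2.485 → fails here (LHS ≠ RHS)

Answer: B, C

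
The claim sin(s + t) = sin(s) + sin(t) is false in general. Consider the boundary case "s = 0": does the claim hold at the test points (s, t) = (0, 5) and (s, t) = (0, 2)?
Yes, holds at both test points

At (0, 5): LHS = sin(5) ≈ -0.9589, RHS = sin(5) ≈ -0.9589 → equal
At (0, 2): LHS = sin(2) ≈ 0.9093, RHS = sin(2) ≈ 0.9093 → equal

So the claim does hold at both of these boundary points, even though it is not an identity.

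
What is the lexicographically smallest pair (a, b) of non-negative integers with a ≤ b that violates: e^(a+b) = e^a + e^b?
Substituting (0, 0) into the claim:
LHS = e^(0+0) = 1
RHS = e^0 + e^0 = 2

Since LHS ≠ RHS, this pair disproves the claim, and no lexicographically smaller pair (a ≤ b, non-negative integers) does.

For instance (2, 5) is also a counterexample (LHS = e^7 ≈ 1097, RHS = e^2 + e^5 ≈ 155.8), but it's lexicographically larger.

Answer: (a, b) = (0, 0)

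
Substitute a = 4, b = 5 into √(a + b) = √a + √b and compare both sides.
LHS = √(4 + 5) = 3
RHS = √4 + √5 = 2 + √(5) ≈ 4.236

LHS ≠ RHS (they differ by about 1.236), so the equation does not hold here.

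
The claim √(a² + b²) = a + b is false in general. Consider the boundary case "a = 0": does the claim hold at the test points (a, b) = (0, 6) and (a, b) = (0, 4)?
Yes, holds at both test points

At (0, 6): LHS = 6, RHS = 6 → equal
At (0, 4): LHS = 4, RHS = 4 → equal

So the claim does hold at both of these boundary points, even though it is not an identity.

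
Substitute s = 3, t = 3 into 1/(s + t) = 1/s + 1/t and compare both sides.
LHS = 1/(3 + 3) = 1/6
RHS = 1/3 + 1/3 = 2/3

LHS ≠ RHS, so the equation does not hold here.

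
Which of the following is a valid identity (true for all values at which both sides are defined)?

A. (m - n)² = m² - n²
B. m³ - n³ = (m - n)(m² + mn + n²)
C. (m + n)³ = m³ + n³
B

A: fails at (2, 5) — LHS = 9, RHS = -21.
B: holds — e.g. at (5, 5), both sides equal 0.
C: fails at (3, 3) — LHS = 216, RHS = 54.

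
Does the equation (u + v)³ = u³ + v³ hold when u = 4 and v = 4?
Substituting u = 4, v = 4:

LHS = (4 + 4)³ = 512
RHS = 4³ + 4³ = 128

LHS ≠ RHS, so the equation does not hold at this point.

Answer: Fails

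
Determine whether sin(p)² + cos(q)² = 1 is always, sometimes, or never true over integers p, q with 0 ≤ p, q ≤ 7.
Sometimes true

It holds at (p, q) = (3, 3) (both sides equal 1), but fails at (p, q) = (6, 0) (LHS = sin(6)² + 1 ≈ 1.078, RHS = 1).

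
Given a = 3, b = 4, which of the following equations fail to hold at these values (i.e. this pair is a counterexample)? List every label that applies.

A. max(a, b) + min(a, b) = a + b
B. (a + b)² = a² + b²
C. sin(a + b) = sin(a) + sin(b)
B, C

Evaluating each claim at the given values:
A. LHS = 7, RHS = 7 → holds here (LHS = RHS)
B. LHS = 49, RHS = 25 → fails here (LHS ≠ RHS)
C. LHS = sin(7) ≈ 0.657, RHS = sin(4) + sin(3) ≈ -0.6157 → fails here (LHS ≠ RHS)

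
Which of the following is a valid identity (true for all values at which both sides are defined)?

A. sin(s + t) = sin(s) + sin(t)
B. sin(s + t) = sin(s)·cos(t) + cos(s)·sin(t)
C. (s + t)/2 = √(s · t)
A: fails at (4, 6) — LHS = sin(10) ≈ -0.544, RHS = sin(4) + sin(6) ≈ -1.036.
B: holds — e.g. at (0, 1), both sides equal sin(1) ≈ 0.8415.
C: fails at (3, 4) — LHS = 7/2, RHS = 2·√(3) ≈ 3.464.

Answer: B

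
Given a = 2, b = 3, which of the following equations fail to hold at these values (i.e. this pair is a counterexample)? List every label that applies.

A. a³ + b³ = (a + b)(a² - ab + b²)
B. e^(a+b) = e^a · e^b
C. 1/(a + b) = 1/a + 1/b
C

Evaluating each claim at the given values:
A. LHS = 35, RHS = 35 → holds here (LHS = RHS)
B. LHS = e^5 ≈ 148.4, RHS = e^5 ≈ 148.4 → holds here (LHS = RHS)
C. LHS = 1/5, RHS = 5/6 → fails here (LHS ≠ RHS)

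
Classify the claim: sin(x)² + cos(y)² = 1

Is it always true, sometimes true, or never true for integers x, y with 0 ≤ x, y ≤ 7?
Sometimes true

It holds at (x, y) = (7, 7) (both sides equal 1), but fails at (x, y) = (4, 3) (LHS = sin(4)² + cos(3)² ≈ 1.553, RHS = 1).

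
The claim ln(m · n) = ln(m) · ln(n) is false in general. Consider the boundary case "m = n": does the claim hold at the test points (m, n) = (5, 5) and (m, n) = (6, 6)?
No, fails at both test points

At (5, 5): LHS = ln(25) ≈ 3.219 ≠ RHS = ln(5)² ≈ 2.59
At (6, 6): LHS = ln(36) ≈ 3.584 ≠ RHS = ln(6)² ≈ 3.21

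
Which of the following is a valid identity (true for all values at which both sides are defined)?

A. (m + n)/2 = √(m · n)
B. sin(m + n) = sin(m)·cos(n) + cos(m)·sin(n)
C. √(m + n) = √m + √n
A: fails at (6, 7) — LHS = 13/2, RHS = √(42) ≈ 6.481.
B: holds — e.g. at (1, 3), both sides equal sin(4) ≈ -0.7568.
C: fails at (1, 4) — LHS = √(5) ≈ 2.236, RHS = 3.

Answer: B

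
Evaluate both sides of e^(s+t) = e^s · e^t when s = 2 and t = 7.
LHS = e^(2+7) = e^9 ≈ 8103
RHS = e^2 · e^7 = e^9 ≈ 8103

LHS = RHS: the two sides agree.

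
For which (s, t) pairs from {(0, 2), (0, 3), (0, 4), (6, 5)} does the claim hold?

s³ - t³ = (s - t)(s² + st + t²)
Testing each pair:
(0, 2): LHS = -8, RHS = -8 → holds
(0, 3): LHS = -27, RHS = -27 → holds
(0, 4): LHS = -64, RHS = -64 → holds
(6, 5): LHS = 91, RHS = 91 → holds

Every pair satisfies the claim.

Answer: All pairs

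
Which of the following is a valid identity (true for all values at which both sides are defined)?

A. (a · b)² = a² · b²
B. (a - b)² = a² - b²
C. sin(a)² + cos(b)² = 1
A

A: holds — e.g. at (3, 4), both sides equal 144.
B: fails at (2, 5) — LHS = 9, RHS = -21.
C: fails at (1, 3) — LHS = sin(1)² + cos(3)² ≈ 1.688, RHS = 1.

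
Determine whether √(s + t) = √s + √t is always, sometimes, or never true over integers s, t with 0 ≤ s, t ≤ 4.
It holds at (s, t) = (0, 3) (both sides equal √(3) ≈ 1.732), but fails at (s, t) = (2, 4) (LHS = √(6) ≈ 2.449, RHS = √(2) + 2 ≈ 3.414).

Answer: Sometimes true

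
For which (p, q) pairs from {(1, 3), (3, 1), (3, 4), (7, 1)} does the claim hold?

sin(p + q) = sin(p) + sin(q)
None

Testing each pair:
(1, 3): LHS = sin(4) ≈ -0.7568, RHS = sin(3) + sin(1) ≈ 0.9826 → fails
(3, 1): LHS = sin(4) ≈ -0.7568, RHS = sin(3) + sin(1) ≈ 0.9826 → fails
(3, 4): LHS = sin(7) ≈ 0.657, RHS = sin(4) + sin(3) ≈ -0.6157 → fails
(7, 1): LHS = sin(8) ≈ 0.9894, RHS = sin(7) + sin(1) ≈ 1.498 → fails

No pair satisfies the claim.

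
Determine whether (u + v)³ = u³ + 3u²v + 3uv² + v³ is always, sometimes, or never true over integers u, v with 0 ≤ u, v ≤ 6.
The identity holds for every pair in the range. For instance at (u, v) = (1, 6): both sides equal 343.

Answer: Always true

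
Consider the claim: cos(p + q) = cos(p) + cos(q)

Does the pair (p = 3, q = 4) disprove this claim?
Yes

Substituting p = 3, q = 4:
LHS = cos(3 + 4) = cos(7) ≈ 0.7539
RHS = cos(3) + cos(4) ≈ -1.644

Since LHS ≠ RHS, this pair disproves the claim.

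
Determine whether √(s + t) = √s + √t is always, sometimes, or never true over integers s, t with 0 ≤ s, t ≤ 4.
Sometimes true

It holds at (s, t) = (4, 0) (both sides equal 2), but fails at (s, t) = (4, 4) (LHS = 2·√(2) ≈ 2.828, RHS = 4).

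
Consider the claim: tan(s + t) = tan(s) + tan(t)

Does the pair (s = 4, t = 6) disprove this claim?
Substituting s = 4, t = 6:
LHS = tan(4 + 6) = tan(10) ≈ 0.6484
RHS = tan(4) + tan(6) ≈ 0.8668

Since LHS ≠ RHS, this pair disproves the claim.

Answer: Yes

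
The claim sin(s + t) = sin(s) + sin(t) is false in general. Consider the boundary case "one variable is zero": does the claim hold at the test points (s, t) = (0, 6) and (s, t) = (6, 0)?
Yes, holds at both test points

At (0, 6): LHS = sin(6) ≈ -0.2794, RHS = sin(6) ≈ -0.2794 → equal
At (6, 0): LHS = sin(6) ≈ -0.2794, RHS = sin(6) ≈ -0.2794 → equal

So the claim does hold at both of these boundary points, even though it is not an identity.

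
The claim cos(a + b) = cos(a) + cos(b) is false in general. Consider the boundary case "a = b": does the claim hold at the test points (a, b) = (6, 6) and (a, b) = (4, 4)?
At (6, 6): LHS = cos(12) ≈ 0.8439 ≠ RHS = 2·cos(6) ≈ 1.92
At (4, 4): LHS = cos(8) ≈ -0.1455 ≠ RHS = 2·cos(4) ≈ -1.307

Answer: No, fails at both test points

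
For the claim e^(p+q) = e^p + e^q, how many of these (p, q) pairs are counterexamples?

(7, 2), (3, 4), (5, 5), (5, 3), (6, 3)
5

Testing each pair:
(7, 2): LHS = e^9 ≈ 8103, RHS = e^2 + e^7 ≈ 1104 → counterexample
(3, 4): LHS = e^7 ≈ 1097, RHS = e^3 + e^4 ≈ 74.68 → counterexample
(5, 5): LHS = e^10 ≈ 22026.5, RHS = 2·e^5 ≈ 296.8 → counterexample
(5, 3): LHS = e^8 ≈ 2981, RHS = e^3 + e^5 ≈ 168.5 → counterexample
(6, 3): LHS = e^9 ≈ 8103, RHS = e^3 + e^6 ≈ 423.5 → counterexample

That makes 5 counterexamples.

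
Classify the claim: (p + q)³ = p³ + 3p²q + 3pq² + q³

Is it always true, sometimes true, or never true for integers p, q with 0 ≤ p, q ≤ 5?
The identity holds for every pair in the range. For instance at (p, q) = (3, 3): both sides equal 216.

Answer: Always true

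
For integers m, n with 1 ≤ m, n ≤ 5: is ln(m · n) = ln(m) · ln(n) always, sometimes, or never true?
It holds at (m, n) = (1, 1) (both sides equal 0), but fails at (m, n) = (4, 5) (LHS = ln(20) ≈ 2.996, RHS = ln(4)·ln(5) ≈ 2.231).

Answer: Sometimes true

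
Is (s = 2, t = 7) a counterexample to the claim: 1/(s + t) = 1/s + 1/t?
Yes

Substituting s = 2, t = 7:
LHS = 1/(2 + 7) = 1/9
RHS = 1/2 + 1/7 = 9/14

Since LHS ≠ RHS, this pair disproves the claim.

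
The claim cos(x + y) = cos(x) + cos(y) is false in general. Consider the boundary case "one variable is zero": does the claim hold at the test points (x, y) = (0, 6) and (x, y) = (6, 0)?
At (0, 6): LHS = cos(6) ≈ 0.9602 ≠ RHS = cos(6) + 1 ≈ 1.96
At (6, 0): LHS = cos(6) ≈ 0.9602 ≠ RHS = cos(6) + 1 ≈ 1.96

Answer: No, fails at both test points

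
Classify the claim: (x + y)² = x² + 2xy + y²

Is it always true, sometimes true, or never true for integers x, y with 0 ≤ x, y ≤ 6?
Always true

The identity holds for every pair in the range. For instance at (x, y) = (0, 0): both sides equal 0.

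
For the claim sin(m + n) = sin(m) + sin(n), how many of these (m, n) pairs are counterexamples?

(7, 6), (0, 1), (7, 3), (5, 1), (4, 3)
Testing each pair:
(7, 6): LHS = sin(13) ≈ 0.4202, RHS = sin(6) + sin(7) ≈ 0.3776 → counterexample
(0, 1): LHS = sin(1) ≈ 0.8415, RHS = sin(1) ≈ 0.8415 → satisfies claim
(7, 3): LHS = sin(10) ≈ -0.544, RHS = sin(3) + sin(7) ≈ 0.7981 → counterexample
(5, 1): LHS = sin(6) ≈ -0.2794, RHS = sin(5) + sin(1) ≈ -0.1175 → counterexample
(4, 3): LHS = sin(7) ≈ 0.657, RHS = sin(4) + sin(3) ≈ -0.6157 → counterexample

That makes 4 counterexamples.

Answer: 4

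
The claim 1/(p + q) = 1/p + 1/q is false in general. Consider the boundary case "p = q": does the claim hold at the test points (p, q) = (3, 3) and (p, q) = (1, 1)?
No, fails at both test points

At (3, 3): LHS = 1/6 ≠ RHS = 2/3
At (1, 1): LHS = 1/2 ≠ RHS = 2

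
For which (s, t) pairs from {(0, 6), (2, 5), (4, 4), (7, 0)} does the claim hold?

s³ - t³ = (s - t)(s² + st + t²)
Testing each pair:
(0, 6): LHS = -216, RHS = -216 → holds
(2, 5): LHS = -117, RHS = -117 → holds
(4, 4): LHS = 0, RHS = 0 → holds
(7, 0): LHS = 343, RHS = 343 → holds

Every pair satisfies the claim.

Answer: All pairs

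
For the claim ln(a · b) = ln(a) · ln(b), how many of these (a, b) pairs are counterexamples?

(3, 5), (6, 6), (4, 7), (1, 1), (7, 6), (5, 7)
5

Testing each pair:
(3, 5): LHS = ln(15) ≈ 2.708, RHS = ln(3)·ln(5) ≈ 1.768 → counterexample
(6, 6): LHS = ln(36) ≈ 3.584, RHS = ln(6)² ≈ 3.21 → counterexample
(4, 7): LHS = ln(28) ≈ 3.332, RHS = ln(4)·ln(7) ≈ 2.698 → counterexample
(1, 1): LHS = 0, RHS = 0 → satisfies claim
(7, 6): LHS = ln(42) ≈ 3.738, RHS = ln(6)·ln(7) ≈ 3.487 → counterexample
(5, 7): LHS = ln(35) ≈ 3.555, RHS = ln(5)·ln(7) ≈ 3.132 → counterexample

That makes 5 counterexamples.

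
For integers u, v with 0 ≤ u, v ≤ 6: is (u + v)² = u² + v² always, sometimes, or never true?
Sometimes true

It holds at (u, v) = (4, 0) (both sides equal 16), but fails at (u, v) = (5, 1) (LHS = 36, RHS = 26).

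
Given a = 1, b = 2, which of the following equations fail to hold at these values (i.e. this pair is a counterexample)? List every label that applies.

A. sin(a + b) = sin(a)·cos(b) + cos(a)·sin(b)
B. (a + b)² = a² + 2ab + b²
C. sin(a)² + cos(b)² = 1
Evaluating each claim at the given values:
A. LHS = sin(3) ≈ 0.1411, RHS = sin(1)·cos(2) + sin(2)·cos(1) ≈ 0.1411 → holds here (LHS = RHS)
B. LHS = 9, RHS = 9 → holds here (LHS = RHS)
C. LHS = cos(2)² + sin(1)² ≈ 0.8813, RHS = 1 → fails here (LHS ≠ RHS)

Answer: C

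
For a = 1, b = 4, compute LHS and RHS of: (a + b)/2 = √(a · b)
LHS = (1 + 4)/2 = 5/2
RHS = √(1 · 4) = 2

LHS ≠ RHS, so the equation does not hold here.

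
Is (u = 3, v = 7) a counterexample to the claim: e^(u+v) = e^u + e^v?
Yes

Substituting u = 3, v = 7:
LHS = e^(3+7) = e^10 ≈ 22026.5
RHS = e^3 + e^7 ≈ 1117

Since LHS ≠ RHS, this pair disproves the claim.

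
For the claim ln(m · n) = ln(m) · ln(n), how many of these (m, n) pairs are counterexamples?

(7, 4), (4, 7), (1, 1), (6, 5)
Testing each pair:
(7, 4): LHS = ln(28) ≈ 3.332, RHS = ln(4)·ln(7) ≈ 2.698 → counterexample
(4, 7): LHS = ln(28) ≈ 3.332, RHS = ln(4)·ln(7) ≈ 2.698 → counterexample
(1, 1): LHS = 0, RHS = 0 → satisfies claim
(6, 5): LHS = ln(30) ≈ 3.401, RHS = ln(5)·ln(6) ≈ 2.884 → counterexample

That makes 3 counterexamples.

Answer: 3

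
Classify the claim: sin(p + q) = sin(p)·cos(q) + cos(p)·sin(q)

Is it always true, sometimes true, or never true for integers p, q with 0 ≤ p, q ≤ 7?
Always true

The identity holds for every pair in the range. For instance at (p, q) = (5, 1): both sides equal sin(6) ≈ -0.2794.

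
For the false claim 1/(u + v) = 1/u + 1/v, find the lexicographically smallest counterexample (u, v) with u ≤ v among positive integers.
(u, v) = (1, 1)

Substituting (1, 1) into the claim:
LHS = 1/(1 + 1) = 1/2
RHS = 1/1 + 1/1 = 2

Since LHS ≠ RHS, this pair disproves the claim, and no lexicographically smaller pair (u ≤ v, positive integers) does.

For instance (6, 8) is also a counterexample (LHS = 1/14, RHS = 7/24), but it's lexicographically larger.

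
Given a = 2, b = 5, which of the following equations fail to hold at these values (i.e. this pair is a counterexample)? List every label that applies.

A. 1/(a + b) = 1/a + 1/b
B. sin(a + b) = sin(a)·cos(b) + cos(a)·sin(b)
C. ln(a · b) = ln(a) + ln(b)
Evaluating each claim at the given values:
A. LHS = 1/7, RHS = 7/10 → fails here (LHS ≠ RHS)
B. LHS = sin(7) ≈ 0.657, RHS = sin(2)·cos(5) + sin(5)·cos(2) ≈ 0.657 → holds here (LHS = RHS)
C. LHS = ln(10) ≈ 2.303, RHS = ln(2) + ln(5) ≈ 2.303 → holds here (LHS = RHS)

Answer: A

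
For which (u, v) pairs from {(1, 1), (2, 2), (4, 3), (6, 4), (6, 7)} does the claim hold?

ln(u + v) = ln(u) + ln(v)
Testing each pair:
(1, 1): LHS = ln(2) ≈ 0.6931, RHS = 0 → fails
(2, 2): LHS = ln(4) ≈ 1.386, RHS = 2·ln(2) ≈ 1.386 → holds
(4, 3): LHS = ln(7) ≈ 1.946, RHS = ln(3) + ln(4) ≈ 2.485 → fails
(6, 4): LHS = ln(10) ≈ 2.303, RHS = ln(4) + ln(6) ≈ 3.178 → fails
(6, 7): LHS = ln(13) ≈ 2.565, RHS = ln(6) + ln(7) ≈ 3.738 → fails

1 of 5 pairs satisfies the claim.

Answer: (2, 2)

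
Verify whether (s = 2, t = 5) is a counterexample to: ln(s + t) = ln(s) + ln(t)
Yes

Substituting s = 2, t = 5:
LHS = ln(2 + 5) = ln(7) ≈ 1.946
RHS = ln(2) + ln(5) ≈ 2.303

Since LHS ≠ RHS, this pair disproves the claim.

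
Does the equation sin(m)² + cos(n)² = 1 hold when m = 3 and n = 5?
Substituting m = 3, n = 5:

LHS = sin(3)² + cos(5)² ≈ 0.1004
RHS = 1

LHS ≠ RHS, so the equation does not hold at this point.

Answer: Fails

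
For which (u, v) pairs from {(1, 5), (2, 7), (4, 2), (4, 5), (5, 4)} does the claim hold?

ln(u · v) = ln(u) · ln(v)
Testing each pair:
(1, 5): LHS = ln(5) ≈ 1.609, RHS = 0 → fails
(2, 7): LHS = ln(14) ≈ 2.639, RHS = ln(2)·ln(7) ≈ 1.349 → fails
(4, 2): LHS = ln(8) ≈ 2.079, RHS = ln(2)·ln(4) ≈ 0.9609 → fails
(4, 5): LHS = ln(20) ≈ 2.996, RHS = ln(4)·ln(5) ≈ 2.231 → fails
(5, 4): LHS = ln(20) ≈ 2.996, RHS = ln(4)·ln(5) ≈ 2.231 → fails

No pair satisfies the claim.

Answer: None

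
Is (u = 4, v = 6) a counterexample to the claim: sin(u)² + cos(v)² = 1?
Yes

Substituting u = 4, v = 6:
LHS = sin(4)² + cos(6)² ≈ 1.495
RHS = 1

Since LHS ≠ RHS, this pair disproves the claim.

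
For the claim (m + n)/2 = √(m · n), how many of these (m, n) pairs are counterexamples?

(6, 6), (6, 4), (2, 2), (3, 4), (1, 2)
Testing each pair:
(6, 6): LHS = 6, RHS = 6 → satisfies claim
(6, 4): LHS = 5, RHS = 2·√(6) ≈ 4.899 → counterexample
(2, 2): LHS = 2, RHS = 2 → satisfies claim
(3, 4): LHS = 7/2, RHS = 2·√(3) ≈ 3.464 → counterexample
(1, 2): LHS = 3/2, RHS = √(2) ≈ 1.414 → counterexample

That makes 3 counterexamples.

Answer: 3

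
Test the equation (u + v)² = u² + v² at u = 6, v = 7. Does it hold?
Fails

Substituting u = 6, v = 7:

LHS = (6 + 7)² = 169
RHS = 6² + 7² = 85

LHS ≠ RHS, so the equation does not hold at this point.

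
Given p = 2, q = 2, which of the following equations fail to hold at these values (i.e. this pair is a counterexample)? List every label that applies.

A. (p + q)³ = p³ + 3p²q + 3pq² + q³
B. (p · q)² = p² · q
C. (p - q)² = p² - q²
B

Evaluating each claim at the given values:
A. LHS = 64, RHS = 64 → holds here (LHS = RHS)
B. LHS = 16, RHS = 8 → fails here (LHS ≠ RHS)
C. LHS = 0, RHS = 0 → holds here (LHS = RHS)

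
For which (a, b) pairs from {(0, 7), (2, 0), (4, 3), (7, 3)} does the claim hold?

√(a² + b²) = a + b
(0, 7), (2, 0)

Testing each pair:
(0, 7): LHS = 7, RHS = 7 → holds
(2, 0): LHS = 2, RHS = 2 → holds
(4, 3): LHS = 5, RHS = 7 → fails
(7, 3): LHS = √(58) ≈ 7.616, RHS = 10 → fails

2 of 4 pairs satisfy the claim.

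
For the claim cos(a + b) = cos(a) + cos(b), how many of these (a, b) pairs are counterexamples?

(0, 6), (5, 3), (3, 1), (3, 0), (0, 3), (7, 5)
Testing each pair:
(0, 6): LHS = cos(6) ≈ 0.9602, RHS = cos(6) + 1 ≈ 1.96 → counterexample
(5, 3): LHS = cos(8) ≈ -0.1455, RHS = cos(3) + cos(5) ≈ -0.7063 → counterexample
(3, 1): LHS = cos(4) ≈ -0.6536, RHS = cos(3) + cos(1) ≈ -0.4497 → counterexample
(3, 0): LHS = cos(3) ≈ -0.99, RHS = cos(3) + 1 ≈ 0.01001 → counterexample
(0, 3): LHS = cos(3) ≈ -0.99, RHS = cos(3) + 1 ≈ 0.01001 → counterexample
(7, 5): LHS = cos(12) ≈ 0.8439, RHS = cos(5) + cos(7) ≈ 1.038 → counterexample

That makes 6 counterexamples.

Answer: 6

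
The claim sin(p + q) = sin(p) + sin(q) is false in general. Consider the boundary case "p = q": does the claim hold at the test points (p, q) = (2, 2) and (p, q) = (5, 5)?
No, fails at both test points

At (2, 2): LHS = sin(4) ≈ -0.7568 ≠ RHS = 2·sin(2) ≈ 1.819
At (5, 5): LHS = sin(10) ≈ -0.544 ≠ RHS = 2·sin(5) ≈ -1.918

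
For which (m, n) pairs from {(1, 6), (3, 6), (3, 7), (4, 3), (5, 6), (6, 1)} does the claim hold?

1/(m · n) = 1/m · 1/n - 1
None

Testing each pair:
(1, 6): LHS = 1/6, RHS = -5/6 → fails
(3, 6): LHS = 1/18, RHS = -17/18 → fails
(3, 7): LHS = 1/21, RHS = -20/21 → fails
(4, 3): LHS = 1/12, RHS = -11/12 → fails
(5, 6): LHS = 1/30, RHS = -29/30 → fails
(6, 1): LHS = 1/6, RHS = -5/6 → fails

No pair satisfies the claim.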